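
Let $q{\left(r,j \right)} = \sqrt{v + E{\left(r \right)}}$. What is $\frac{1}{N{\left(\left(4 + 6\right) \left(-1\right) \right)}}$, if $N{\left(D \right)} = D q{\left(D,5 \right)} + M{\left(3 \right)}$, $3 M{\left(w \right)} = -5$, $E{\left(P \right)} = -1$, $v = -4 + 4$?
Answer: $- \frac{3}{185} + \frac{18 i}{185} \approx -0.016216 + 0.097297 i$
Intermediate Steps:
$v = 0$
$M{\left(w \right)} = - \frac{5}{3}$ ($M{\left(w \right)} = \frac{1}{3} \left(-5\right) = - \frac{5}{3}$)
$q{\left(r,j \right)} = i$ ($q{\left(r,j \right)} = \sqrt{0 - 1} = \sqrt{-1} = i$)
$N{\left(D \right)} = - \frac{5}{3} + i D$ ($N{\left(D \right)} = D i - \frac{5}{3} = i D - \frac{5}{3} = - \frac{5}{3} + i D$)
$\frac{1}{N{\left(\left(4 + 6\right) \left(-1\right) \right)}} = \frac{1}{- \frac{5}{3} + i \left(4 + 6\right) \left(-1\right)} = \frac{1}{- \frac{5}{3} + i 10 \left(-1\right)} = \frac{1}{- \frac{5}{3} + i \left(-10\right)} = \frac{1}{- \frac{5}{3} - 10 i} = \frac{9 \left(- \frac{5}{3} + 10 i\right)}{925}$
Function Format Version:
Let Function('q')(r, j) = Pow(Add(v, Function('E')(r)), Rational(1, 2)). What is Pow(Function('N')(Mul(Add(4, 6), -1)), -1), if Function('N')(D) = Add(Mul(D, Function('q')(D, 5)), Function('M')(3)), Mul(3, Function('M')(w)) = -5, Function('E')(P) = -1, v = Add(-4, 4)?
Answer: Add(Rational(-3, 185), Mul(Rational(18, 185), I)) ≈ Add(-0.016216, Mul(0.097297, I))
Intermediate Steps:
v = 0
Function('M')(w) = Rational(-5, 3) (Function('M')(w) = Mul(Rational(1, 3), -5) = Rational(-5, 3))
Function('q')(r, j) = I (Function('q')(r, j) = Pow(Add(0, -1), Rational(1, 2)) = Pow(-1, Rational(1, 2)) = I)
Function('N')(D) = Add(Rational(-5, 3), Mul(I, D)) (Function('N')(D) = Add(Mul(D, I), Rational(-5, 3)) = Add(Mul(I, D), Rational(-5, 3)) = Add(Rational(-5, 3), Mul(I, D)))
Pow(Function('N')(Mul(Add(4, 6), -1)), -1) = Pow(Add(Rational(-5, 3), Mul(I, Mul(Add(4, 6), -1))), -1) = Pow(Add(Rational(-5, 3), Mul(I, Mul(10, -1))), -1) = Pow(Add(Rational(-5, 3), Mul(I, -10)), -1) = Pow(Add(Rational(-5, 3), Mul(-10, I)), -1) = Mul(Rational(9, 925), Add(Rational(-5, 3), Mul(10, I)))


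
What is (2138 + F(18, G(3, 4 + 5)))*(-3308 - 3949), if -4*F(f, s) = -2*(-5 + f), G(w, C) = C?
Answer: -31125273/2 ≈ -1.5563e+7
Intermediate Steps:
F(f, s) = -5/2 + f/2 (F(f, s) = -(-1)*(-5 + f)/2 = -(10 - 2*f)/4 = -5/2 + f/2)
(2138 + F(18, G(3, 4 + 5)))*(-3308 - 3949) = (2138 + (-5/2 + (½)*18))*(-3308 - 3949) = (2138 + (-5/2 + 9))*(-7257) = (2138 + 13/2)*(-7257) = (4289/2)*(-7257) = -31125273/2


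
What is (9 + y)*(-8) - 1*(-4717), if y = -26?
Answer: 4853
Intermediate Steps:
(9 + y)*(-8) - 1*(-4717) = (9 - 26)*(-8) - 1*(-4717) = -17*(-8) + 4717 = 136 + 4717 = 4853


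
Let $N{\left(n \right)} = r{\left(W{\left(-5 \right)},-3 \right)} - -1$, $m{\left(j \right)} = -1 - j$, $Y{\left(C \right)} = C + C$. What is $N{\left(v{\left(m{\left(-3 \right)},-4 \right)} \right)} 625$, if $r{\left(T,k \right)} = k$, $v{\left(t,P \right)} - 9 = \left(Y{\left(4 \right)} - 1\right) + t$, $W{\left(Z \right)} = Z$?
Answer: $-1250$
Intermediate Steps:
$Y{\left(C \right)} = 2 C$
$v{\left(t,P \right)} = 16 + t$ ($v{\left(t,P \right)} = 9 + \left(\left(2 \cdot 4 - 1\right) + t\right) = 9 + \left(\left(8 - 1\right) + t\right) = 9 + \left(7 + t\right) = 16 + t$)
$N{\left(n \right)} = -2$ ($N{\left(n \right)} = -3 - -1 = -3 + 1 = -2$)
$N{\left(v{\left(m{\left(-3 \right)},-4 \right)} \right)} 625 = \left(-2\right) 625 = -1250$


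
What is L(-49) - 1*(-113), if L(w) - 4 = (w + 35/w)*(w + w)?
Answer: 4989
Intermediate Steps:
L(w) = 4 + 2*w*(w + 35/w) (L(w) = 4 + (w + 35/w)*(w + w) = 4 + (w + 35/w)*(2*w) = 4 + 2*w*(w + 35/w))
L(-49) - 1*(-113) = (74 + 2*(-49)**2) - 1*(-113) = (74 + 2*2401) + 113 = (74 + 4802) + 113 = 4876 + 113 = 4989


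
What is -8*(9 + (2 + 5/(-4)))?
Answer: -78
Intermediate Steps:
-8*(9 + (2 + 5/(-4))) = -8*(9 + (2 - ¼*5)) = -8*(9 + (2 - 5/4)) = -8*(9 + ¾) = -8*39/4 = -78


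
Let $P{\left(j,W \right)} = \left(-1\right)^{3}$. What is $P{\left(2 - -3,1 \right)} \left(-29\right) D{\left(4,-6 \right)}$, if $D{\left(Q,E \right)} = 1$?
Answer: $29$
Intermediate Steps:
$P{\left(j,W \right)} = -1$
$P{\left(2 - -3,1 \right)} \left(-29\right) D{\left(4,-6 \right)} = \left(-1\right) \left(-29\right) 1 = 29 \cdot 1 = 29$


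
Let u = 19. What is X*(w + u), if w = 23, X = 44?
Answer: 1848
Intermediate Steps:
X*(w + u) = 44*(23 + 19) = 44*42 = 1848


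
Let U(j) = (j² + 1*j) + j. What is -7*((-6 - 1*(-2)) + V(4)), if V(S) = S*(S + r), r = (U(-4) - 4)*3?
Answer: -420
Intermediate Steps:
U(j) = j² + 2*j (U(j) = (j² + j) + j = (j + j²) + j = j² + 2*j)
r = 12 (r = (-4*(2 - 4) - 4)*3 = (-4*(-2) - 4)*3 = (8 - 4)*3 = 4*3 = 12)
V(S) = S*(12 + S) (V(S) = S*(S + 12) = S*(12 + S))
-7*((-6 - 1*(-2)) + V(4)) = -7*((-6 - 1*(-2)) + 4*(12 + 4)) = -7*((-6 + 2) + 4*16) = -7*(-4 + 64) = -7*60 = -420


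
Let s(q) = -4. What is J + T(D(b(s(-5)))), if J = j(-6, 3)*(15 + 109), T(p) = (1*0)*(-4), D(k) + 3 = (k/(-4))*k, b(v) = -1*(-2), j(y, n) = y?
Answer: -744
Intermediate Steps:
b(v) = 2
D(k) = -3 - k**2/4 (D(k) = -3 + (k/(-4))*k = -3 + (k*(-1/4))*k = -3 + (-k/4)*k = -3 - k**2/4)
T(p) = 0 (T(p) = 0*(-4) = 0)
J = -744 (J = -6*(15 + 109) = -6*124 = -744)
J + T(D(b(s(-5)))) = -744 + 0 = -744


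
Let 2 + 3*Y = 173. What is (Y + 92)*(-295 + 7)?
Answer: -42912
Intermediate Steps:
Y = 57 (Y = -2/3 + (1/3)*173 = -2/3 + 173/3 = 57)
(Y + 92)*(-295 + 7) = (57 + 92)*(-295 + 7) = 149*(-288) = -42912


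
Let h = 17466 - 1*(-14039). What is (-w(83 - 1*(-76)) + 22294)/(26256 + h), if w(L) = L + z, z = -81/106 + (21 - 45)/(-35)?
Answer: 82121141/214293310 ≈ 0.38322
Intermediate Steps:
z = -291/3710 (z = -81*1/106 - 24*(-1/35) = -81/106 + 24/35 = -291/3710 ≈ -0.078437)
h = 31505 (h = 17466 + 14039 = 31505)
w(L) = -291/3710 + L (w(L) = L - 291/3710 = -291/3710 + L)
(-w(83 - 1*(-76)) + 22294)/(26256 + h) = (-(-291/3710 + (83 - 1*(-76))) + 22294)/(26256 + 31505) = (-(-291/3710 + (83 + 76)) + 22294)/57761 = (-(-291/3710 + 159) + 22294)*(1/57761) = (-1*589599/3710 + 22294)*(1/57761) = (-589599/3710 + 22294)*(1/57761) = (82121141/3710)*(1/57761) = 82121141/214293310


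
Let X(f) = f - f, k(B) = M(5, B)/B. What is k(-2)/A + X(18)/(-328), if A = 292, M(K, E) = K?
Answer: -5/584 ≈ -0.0085616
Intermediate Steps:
k(B) = 5/B
X(f) = 0
k(-2)/A + X(18)/(-328) = (5/(-2))/292 + 0/(-328) = (5*(-½))*(1/292) + 0*(-1/328) = -5/2*1/292 + 0 = -5/584 + 0 = -5/584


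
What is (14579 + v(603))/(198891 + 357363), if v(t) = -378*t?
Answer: -213355/556254 ≈ -0.38356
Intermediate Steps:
(14579 + v(603))/(198891 + 357363) = (14579 - 378*603)/(198891 + 357363) = (14579 - 227934)/556254 = -213355*1/556254 = -213355/556254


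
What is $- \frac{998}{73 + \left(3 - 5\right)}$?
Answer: $- \frac{998}{71} \approx -14.056$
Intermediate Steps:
$- \frac{998}{73 + \left(3 - 5\right)} = - \frac{998}{73 - 2} = - \frac{998}{71}$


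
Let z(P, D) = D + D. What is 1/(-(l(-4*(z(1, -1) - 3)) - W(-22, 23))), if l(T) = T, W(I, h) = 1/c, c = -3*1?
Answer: -3/61 ≈ -0.049180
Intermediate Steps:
z(P, D) = 2*D
c = -3
W(I, h) = -1/3 (W(I, h) = 1/(-3) = -1/3)
1/(-(l(-4*(z(1, -1) - 3)) - W(-22, 23))) = 1/(-(-4*(2*(-1) - 3) - 1*(-1/3))) = 1/(-(-4*(-2 - 3) + 1/3)) = 1/(-(-4*(-5) + 1/3)) = 1/(-(20 + 1/3)) = 1/(-1*61/3) = 1/(-61/3) = -3/61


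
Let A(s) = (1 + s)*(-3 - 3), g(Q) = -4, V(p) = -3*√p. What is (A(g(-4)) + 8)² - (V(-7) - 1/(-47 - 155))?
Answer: 136551/202 + 3*I*√7 ≈ 676.0 + 7.9373*I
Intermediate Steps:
A(s) = -6 - 6*s (A(s) = (1 + s)*(-6) = -6 - 6*s)
(A(g(-4)) + 8)² - (V(-7) - 1/(-47 - 155)) = ((-6 - 6*(-4)) + 8)² - (-3*I*√7 - 1/(-47 - 155)) = ((-6 + 24) + 8)² - (-3*I*√7 - 1/(-202)) = (18 + 8)² - (-3*I*√7 - 1*(-1/202)) = 26² - (-3*I*√7 + 1/202) = 676 - (1/202 - 3*I*√7) = 676 + (-1/202 + 3*I*√7) = 136551/202 + 3*I*√7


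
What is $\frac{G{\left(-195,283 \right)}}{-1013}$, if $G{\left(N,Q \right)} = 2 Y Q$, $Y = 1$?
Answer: $- \frac{566}{1013} \approx -0.55874$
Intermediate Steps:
$G{\left(N,Q \right)} = 2 Q$ ($G{\left(N,Q \right)} = 2 \cdot 1 Q = 2 Q$)
$\frac{G{\left(-195,283 \right)}}{-1013} = \frac{2 \cdot 283}{-1013} = 566 \left(- \frac{1}{1013}\right) = - \frac{566}{1013}$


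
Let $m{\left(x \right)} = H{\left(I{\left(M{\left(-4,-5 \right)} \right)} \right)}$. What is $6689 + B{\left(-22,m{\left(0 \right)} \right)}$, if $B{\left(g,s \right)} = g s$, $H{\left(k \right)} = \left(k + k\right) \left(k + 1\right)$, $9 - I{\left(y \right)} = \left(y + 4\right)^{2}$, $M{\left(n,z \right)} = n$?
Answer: $2729$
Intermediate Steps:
$I{\left(y \right)} = 9 - \left(4 + y\right)^{2}$ ($I{\left(y \right)} = 9 - \left(y + 4\right)^{2} = 9 - \left(4 + y\right)^{2}$)
$H{\left(k \right)} = 2 k \left(1 + k\right)$
$m{\left(x \right)} = 180$ ($m{\left(x \right)} = 2 \left(9 - \left(4 - 4\right)^{2}\right) \left(1 + \left(9 - \left(4 - 4\right)^{2}\right)\right) = 2 \left(9 - 0^{2}\right) \left(1 + \left(9 - 0^{2}\right)\right) = 2 \left(9 - 0\right) \left(1 + \left(9 - 0\right)\right) = 2 \left(9 + 0\right) \left(1 + \left(9 + 0\right)\right) = 2 \cdot 9 \left(1 + 9\right) = 2 \cdot 9 \cdot 10 = 180$)
$6689 + B{\left(-22,m{\left(0 \right)} \right)} = 6689 - 3960 = 2729$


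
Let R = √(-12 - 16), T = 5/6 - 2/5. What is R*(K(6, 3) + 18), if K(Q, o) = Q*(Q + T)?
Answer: 566*I*√7/5 ≈ 299.5*I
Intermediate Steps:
T = 13/30 (T = 5*(⅙) - 2*⅕ = ⅚ - ⅖ = 13/30 ≈ 0.43333)
R = 2*I*√7 (R = √(-28) = 2*I*√7 ≈ 5.2915*I)
K(Q, o) = Q*(13/30 + Q) (K(Q, o) = Q*(Q + 13/30) = Q*(13/30 + Q))
R*(K(6, 3) + 18) = (2*I*√7)*((1/30)*6*(13 + 30*6) + 18) = (2*I*√7)*((1/30)*6*(13 + 180) + 18) = (2*I*√7)*((1/30)*6*193 + 18) = (2*I*√7)*(193/5 + 18) = (2*I*√7)*(283/5) = 566*I*√7/5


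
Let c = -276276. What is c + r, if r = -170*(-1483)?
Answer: -24166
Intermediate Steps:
r = 252110
c + r = -276276 + 252110 = -24166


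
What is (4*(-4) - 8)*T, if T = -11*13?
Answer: 3432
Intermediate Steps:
T = -143
(4*(-4) - 8)*T = (4*(-4) - 8)*(-143) = (-16 - 8)*(-143) = -24*(-143) = 3432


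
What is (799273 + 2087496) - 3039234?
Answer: -152465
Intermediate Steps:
(799273 + 2087496) - 3039234 = 2886769 - 3039234 = -152465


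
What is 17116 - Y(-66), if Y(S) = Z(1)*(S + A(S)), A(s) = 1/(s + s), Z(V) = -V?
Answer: 2250599/132 ≈ 17050.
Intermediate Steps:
A(s) = 1/(2*s)
Y(S) = -S - 1/(2*S) (Y(S) = (-1*1)*(S + 1/(2*S)) = -(S + 1/(2*S)) = -S - 1/(2*S))
17116 - Y(-66) = 17116 - (-1*(-66) - ½/(-66)) = 17116 - (66 - ½*(-1/66)) = 17116 - (66 + 1/132) = 17116 - 1*8713/132 = 17116 - 8713/132 = 2250599/132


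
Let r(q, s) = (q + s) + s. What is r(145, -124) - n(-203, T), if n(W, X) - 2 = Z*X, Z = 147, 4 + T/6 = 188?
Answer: -162393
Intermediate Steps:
T = 1104 (T = -24 + 6*188 = -24 + 1128 = 1104)
r(q, s) = q + 2*s
n(W, X) = 2 + 147*X
r(145, -124) - n(-203, T) = (145 + 2*(-124)) - (2 + 147*1104) = (145 - 248) - (2 + 162288) = -103 - 1*162290 = -103 - 162290 = -162393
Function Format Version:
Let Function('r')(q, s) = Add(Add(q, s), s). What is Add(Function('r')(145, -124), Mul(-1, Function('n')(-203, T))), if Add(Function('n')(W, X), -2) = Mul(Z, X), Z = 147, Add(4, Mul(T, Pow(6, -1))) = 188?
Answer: -162393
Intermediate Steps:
T = 1104 (T = Add(-24, Mul(6, 188)) = Add(-24, 1128) = 1104)
Function('r')(q, s) = Add(q, Mul(2, s))
Function('n')(W, X) = Add(2, Mul(147, X))
Add(Function('r')(145, -124), Mul(-1, Function('n')(-203, T))) = Add(Add(145, Mul(2, -124)), Mul(-1, Add(2, Mul(147, 1104)))) = Add(Add(145, -248), Mul(-1, Add(2, 162288))) = Add(-103, Mul(-1, 162290)) = Add(-103, -162290) = -162393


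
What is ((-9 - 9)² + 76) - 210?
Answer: 190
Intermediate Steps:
((-9 - 9)² + 76) - 210 = ((-18)² + 76) - 210 = (324 + 76) - 210 = 400 - 210 = 190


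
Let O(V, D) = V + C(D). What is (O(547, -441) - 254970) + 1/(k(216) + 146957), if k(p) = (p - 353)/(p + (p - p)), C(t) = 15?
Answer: -8075565020384/31742575 ≈ -2.5441e+5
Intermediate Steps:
k(p) = (-353 + p)/p (k(p) = (-353 + p)/(p + 0) = (-353 + p)/p)
O(V, D) = 15 + V (O(V, D) = V + 15 = 15 + V)
(O(547, -441) - 254970) + 1/(k(216) + 146957) = ((15 + 547) - 254970) + 1/((-353 + 216)/216 + 146957) = (562 - 254970) + 1/((1/216)*(-137) + 146957) = -254408 + 1/(-137/216 + 146957) = -254408 + 1/(31742575/216) = -254408 + 216/31742575 = -8075565020384/31742575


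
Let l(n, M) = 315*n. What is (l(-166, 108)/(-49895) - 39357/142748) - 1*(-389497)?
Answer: 554832679402205/1424482292 ≈ 3.8950e+5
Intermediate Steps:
(l(-166, 108)/(-49895) - 39357/142748) - 1*(-389497) = ((315*(-166))/(-49895) - 39357/142748) - 1*(-389497) = (-52290*(-1/49895) - 39357*1/142748) + 389497 = (10458/9979 - 39357/142748) + 389497 = 1100115081/1424482292 + 389497 = 554832679402205/1424482292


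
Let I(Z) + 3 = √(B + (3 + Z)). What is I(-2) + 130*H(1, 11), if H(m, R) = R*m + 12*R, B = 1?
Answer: 18587 + √2 ≈ 18588.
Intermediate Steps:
I(Z) = -3 + √(4 + Z) (I(Z) = -3 + √(1 + (3 + Z)) = -3 + √(4 + Z))
H(m, R) = 12*R + R*m
I(-2) + 130*H(1, 11) = (-3 + √(4 - 2)) + 130*(11*(12 + 1)) = (-3 + √2) + 130*(11*13) = (-3 + √2) + 130*143 = (-3 + √2) + 18590 = 18587 + √2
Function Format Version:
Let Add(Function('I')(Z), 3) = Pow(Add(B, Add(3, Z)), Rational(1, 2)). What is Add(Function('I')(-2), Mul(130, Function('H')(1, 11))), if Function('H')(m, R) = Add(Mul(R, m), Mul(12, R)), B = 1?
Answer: Add(18587, Pow(2, Rational(1, 2))) ≈ 18588.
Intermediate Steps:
Function('I')(Z) = Add(-3, Pow(Add(4, Z), Rational(1, 2))) (Function('I')(Z) = Add(-3, Pow(Add(1, Add(3, Z)), Rational(1, 2))) = Add(-3, Pow(Add(4, Z), Rational(1, 2))))
Function('H')(m, R) = Add(Mul(12, R), Mul(R, m))
Add(Function('I')(-2), Mul(130, Function('H')(1, 11))) = Add(Add(-3, Pow(Add(4, -2), Rational(1, 2))), Mul(130, Mul(11, Add(12, 1)))) = Add(Add(-3, Pow(2, Rational(1, 2))), Mul(130, Mul(11, 13))) = Add(Add(-3, Pow(2, Rational(1, 2))), Mul(130, 143)) = Add(Add(-3, Pow(2, Rational(1, 2))), 18590) = Add(18587, Pow(2, Rational(1, 2)))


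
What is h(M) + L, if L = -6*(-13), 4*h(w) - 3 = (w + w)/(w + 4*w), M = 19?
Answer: 1577/20 ≈ 78.850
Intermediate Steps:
h(w) = 17/20 (h(w) = ¾ + ((w + w)/(w + 4*w))/4 = ¾ + ((2*w)/((5*w)))/4 = ¾ + ((2*w)*(1/(5*w)))/4 = ¾ + (¼)*(⅖) = ¾ + ⅒ = 17/20)
L = 78
h(M) + L = 17/20 + 78 = 1577/20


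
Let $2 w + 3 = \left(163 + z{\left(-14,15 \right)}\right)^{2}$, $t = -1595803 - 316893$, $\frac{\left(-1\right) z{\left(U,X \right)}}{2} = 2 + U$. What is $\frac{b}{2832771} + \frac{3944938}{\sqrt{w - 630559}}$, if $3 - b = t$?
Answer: $\frac{1912699}{2832771} - \frac{1972469 i \sqrt{153269}}{153269} \approx 0.6752 - 5038.3 i$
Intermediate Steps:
$z{\left(U,X \right)} = -4 - 2 U$ ($z{\left(U,X \right)} = - 2 \left(2 + U\right) = -4 - 2 U$)
$t = -1912696$
$b = 1912699$ ($b = 3 - -1912696 = 3 + 1912696 = 1912699$)
$w = 17483$ ($w = - \frac{3}{2} + \frac{\left(163 - -24\right)^{2}}{2} = - \frac{3}{2} + \frac{\left(163 + \left(-4 + 28\right)\right)^{2}}{2} = - \frac{3}{2} + \frac{\left(163 + 24\right)^{2}}{2} = - \frac{3}{2} + \frac{187^{2}}{2} = - \frac{3}{2} + \frac{1}{2} \cdot 34969 = - \frac{3}{2} + \frac{34969}{2} = 17483$)
$\frac{b}{2832771} + \frac{3944938}{\sqrt{w - 630559}} = \frac{1912699}{2832771} + \frac{3944938}{\sqrt{17483 - 630559}} = 1912699 \cdot \frac{1}{2832771} + \frac{3944938}{\sqrt{-613076}} = \frac{1912699}{2832771} + \frac{3944938}{2 i \sqrt{153269}} = \frac{1912699}{2832771} + 3944938 \left(- \frac{i \sqrt{153269}}{306538}\right) = \frac{1912699}{2832771} - \frac{1972469 i \sqrt{153269}}{153269}$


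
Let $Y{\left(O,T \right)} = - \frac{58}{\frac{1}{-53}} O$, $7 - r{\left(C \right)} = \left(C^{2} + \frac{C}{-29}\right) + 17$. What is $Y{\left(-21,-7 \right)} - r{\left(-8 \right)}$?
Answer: $- \frac{1869912}{29} \approx -64480.0$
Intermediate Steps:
$r{\left(C \right)} = -10 - C^{2} + \frac{C}{29}$ ($r{\left(C \right)} = 7 - \left(\left(C^{2} + \frac{C}{-29}\right) + 17\right) = 7 - \left(\left(C^{2} - \frac{C}{29}\right) + 17\right) = 7 - \left(17 + C^{2} - \frac{C}{29}\right) = -10 - C^{2} + \frac{C}{29}$)
$Y{\left(O,T \right)} = 3074 O$ ($Y{\left(O,T \right)} = - \frac{58}{- \frac{1}{53}} O = \left(-58\right) \left(-53\right) O = 3074 O$)
$Y{\left(-21,-7 \right)} - r{\left(-8 \right)} = 3074 \left(-21\right) - \left(-10 - \left(-8\right)^{2} + \frac{1}{29} \left(-8\right)\right) = -64554 - \left(-10 - 64 - \frac{8}{29}\right) = -64554 - - \frac{2154}{29} = -64554 + \frac{2154}{29} = - \frac{1869912}{29}$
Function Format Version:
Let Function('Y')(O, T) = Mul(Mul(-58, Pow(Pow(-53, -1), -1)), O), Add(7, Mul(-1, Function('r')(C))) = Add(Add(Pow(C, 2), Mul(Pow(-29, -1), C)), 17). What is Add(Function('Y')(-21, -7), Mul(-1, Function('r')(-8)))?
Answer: Rational(-1869912, 29) ≈ -64480.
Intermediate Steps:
Function('r')(C) = Add(-10, Mul(-1, Pow(C, 2)), Mul(Rational(1, 29), C)) (Function('r')(C) = Add(7, Mul(-1, Add(Add(Pow(C, 2), Mul(Pow(-29, -1), C)), 17))) = Add(7, Mul(-1, Add(Add(Pow(C, 2), Mul(Rational(-1, 29), C)), 17))) = Add(7, Mul(-1, Add(17, Pow(C, 2), Mul(Rational(-1, 29), C)))) = Add(7, Add(-17, Mul(-1, Pow(C, 2)), Mul(Rational(1, 29), C))) = Add(-10, Mul(-1, Pow(C, 2)), Mul(Rational(1, 29), C)))
Function('Y')(O, T) = Mul(3074, O) (Function('Y')(O, T) = Mul(Mul(-58, Pow(Rational(-1, 53), -1)), O) = Mul(Mul(-58, -53), O) = Mul(3074, O))
Add(Function('Y')(-21, -7), Mul(-1, Function('r')(-8))) = Add(Mul(3074, -21), Mul(-1, Add(-10, Mul(-1, Pow(-8, 2)), Mul(Rational(1, 29), -8)))) = Add(-64554, Mul(-1, Add(-10, Mul(-1, 64), Rational(-8, 29)))) = Add(-64554, Mul(-1, Add(-10, -64, Rational(-8, 29)))) = Add(-64554, Mul(-1, Rational(-2154, 29))) = Add(-64554, Rational(2154, 29)) = Rational(-1869912, 29)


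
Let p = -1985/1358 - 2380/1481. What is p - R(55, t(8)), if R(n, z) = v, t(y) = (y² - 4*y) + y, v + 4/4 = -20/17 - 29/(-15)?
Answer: -1449121099/512855490 ≈ -2.8256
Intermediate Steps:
v = -62/255 (v = -1 + (-20/17 - 29/(-15)) = -1 + (-20*1/17 - 29*(-1/15)) = -1 + (-20/17 + 29/15) = -1 + 193/255 = -62/255 ≈ -0.24314)
t(y) = y² - 3*y
R(n, z) = -62/255
p = -6171825/2011198 (p = -1985*1/1358 - 2380*1/1481 = -1985/1358 - 2380/1481 = -6171825/2011198 ≈ -3.0687)
p - R(55, t(8)) = -6171825/2011198 - 1*(-62/255) = -6171825/2011198 + 62/255 = -1449121099/512855490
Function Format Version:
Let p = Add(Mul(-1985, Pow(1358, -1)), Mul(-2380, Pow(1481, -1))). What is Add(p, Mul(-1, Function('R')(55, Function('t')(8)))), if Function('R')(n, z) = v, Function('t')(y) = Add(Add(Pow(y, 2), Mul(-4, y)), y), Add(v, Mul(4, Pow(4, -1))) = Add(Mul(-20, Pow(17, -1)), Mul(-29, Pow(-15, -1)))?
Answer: Rational(-1449121099, 512855490) ≈ -2.8256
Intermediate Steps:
v = Rational(-62, 255) (v = Add(-1, Add(Mul(-20, Pow(17, -1)), Mul(-29, Pow(-15, -1)))) = Add(-1, Add(Mul(-20, Rational(1, 17)), Mul(-29, Rational(-1, 15)))) = Add(-1, Add(Rational(-20, 17), Rational(29, 15))) = Add(-1, Rational(193, 255)) = Rational(-62, 255) ≈ -0.24314)
Function('t')(y) = Add(Pow(y, 2), Mul(-3, y))
Function('R')(n, z) = Rational(-62, 255)
p = Rational(-6171825, 2011198) (p = Add(Mul(-1985, Rational(1, 1358)), Mul(-2380, Rational(1, 1481))) = Add(Rational(-1985, 1358), Rational(-2380, 1481)) = Rational(-6171825, 2011198) ≈ -3.0687)
Add(p, Mul(-1, Function('R')(55, Function('t')(8)))) = Add(Rational(-6171825, 2011198), Mul(-1, Rational(-62, 255))) = Add(Rational(-6171825, 2011198), Rational(62, 255)) = Rational(-1449121099, 512855490)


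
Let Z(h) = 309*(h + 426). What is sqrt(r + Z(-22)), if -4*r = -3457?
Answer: sqrt(502801)/2 ≈ 354.54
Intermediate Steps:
r = 3457/4 (r = -1/4*(-3457) = 3457/4 ≈ 864.25)
Z(h) = 131634 + 309*h (Z(h) = 309*(426 + h) = 131634 + 309*h)
sqrt(r + Z(-22)) = sqrt(3457/4 + (131634 + 309*(-22))) = sqrt(3457/4 + (131634 - 6798)) = sqrt(3457/4 + 124836) = sqrt(502801/4) = sqrt(502801)/2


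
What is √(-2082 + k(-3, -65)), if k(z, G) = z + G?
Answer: 5*I*√86 ≈ 46.368*I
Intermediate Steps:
k(z, G) = G + z
√(-2082 + k(-3, -65)) = √(-2082 + (-65 - 3)) = √(-2082 - 68) = √(-2150) = 5*I*√86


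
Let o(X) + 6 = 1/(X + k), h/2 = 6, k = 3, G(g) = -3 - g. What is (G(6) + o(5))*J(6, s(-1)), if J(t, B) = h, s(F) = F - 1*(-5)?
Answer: -357/2 ≈ -178.50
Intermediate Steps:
h = 12 (h = 2*6 = 12)
s(F) = 5 + F (s(F) = F + 5 = 5 + F)
J(t, B) = 12
o(X) = -6 + 1/(3 + X) (o(X) = -6 + 1/(X + 3) = -6 + 1/(3 + X))
(G(6) + o(5))*J(6, s(-1)) = ((-3 - 1*6) + (-17 - 6*5)/(3 + 5))*12 = ((-3 - 6) + (-17 - 30)/8)*12 = (-9 + (⅛)*(-47))*12 = (-9 - 47/8)*12 = -119/8*12 = -357/2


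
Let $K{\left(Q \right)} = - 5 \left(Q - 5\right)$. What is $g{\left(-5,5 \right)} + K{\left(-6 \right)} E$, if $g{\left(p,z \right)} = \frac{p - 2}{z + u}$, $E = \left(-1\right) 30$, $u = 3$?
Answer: $- \frac{13207}{8} \approx -1650.9$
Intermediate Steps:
$K{\left(Q \right)} = 25 - 5 Q$ ($K{\left(Q \right)} = - 5 \left(-5 + Q\right) = 25 - 5 Q$)
$E = -30$
$g{\left(p,z \right)} = \frac{-2 + p}{3 + z}$ ($g{\left(p,z \right)} = \frac{p - 2}{z + 3} = \frac{-2 + p}{3 + z}$)
$g{\left(-5,5 \right)} + K{\left(-6 \right)} E = \frac{-2 - 5}{3 + 5} + \left(25 - -30\right) \left(-30\right) = \frac{1}{8} \left(-7\right) + \left(25 + 30\right) \left(-30\right) = \frac{1}{8} \left(-7\right) + 55 \left(-30\right) = - \frac{7}{8} - 1650 = - \frac{13207}{8}$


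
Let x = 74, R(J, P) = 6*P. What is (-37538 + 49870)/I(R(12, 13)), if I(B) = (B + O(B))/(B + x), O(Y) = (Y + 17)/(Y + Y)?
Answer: 292416384/12263 ≈ 23845.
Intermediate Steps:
O(Y) = (17 + Y)/(2*Y) (O(Y) = (17 + Y)/((2*Y)) = (17 + Y)*(1/(2*Y)) = (17 + Y)/(2*Y))
I(B) = (B + (17 + B)/(2*B))/(74 + B) (I(B) = (B + (17 + B)/(2*B))/(B + 74) = (B + (17 + B)/(2*B))/(74 + B))
(-37538 + 49870)/I(R(12, 13)) = (-37538 + 49870)/(((17 + 6*13 + 2*(6*13)²)/(2*((6*13))*(74 + 6*13)))) = 12332/(((½)*(17 + 78 + 2*78²)/(78*(74 + 78)))) = 12332/(((½)*(1/78)*(17 + 78 + 2*6084)/152)) = 12332/(((½)*(1/78)*(1/152)*(17 + 78 + 12168))) = 12332/(((½)*(1/78)*(1/152)*12263)) = 12332/(12263/23712) = 12332*(23712/12263) = 292416384/12263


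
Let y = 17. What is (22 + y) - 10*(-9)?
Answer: 129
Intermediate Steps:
(22 + y) - 10*(-9) = (22 + 17) - 10*(-9) = 39 + 90 = 129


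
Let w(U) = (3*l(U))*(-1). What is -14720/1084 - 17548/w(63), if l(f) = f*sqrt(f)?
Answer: -3680/271 + 17548*sqrt(7)/3969 ≈ -1.8818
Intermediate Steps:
l(f) = f**(3/2)
w(U) = -3*U**(3/2) (w(U) = (3*U**(3/2))*(-1) = -3*U**(3/2))
-14720/1084 - 17548/w(63) = -14720/1084 - 17548*(-sqrt(7)/3969) = -14720*1/1084 - 17548*(-sqrt(7)/3969) = -3680/271 - 17548*(-sqrt(7)/3969) = -3680/271 - (-17548)*sqrt(7)/3969 = -3680/271 + 17548*sqrt(7)/3969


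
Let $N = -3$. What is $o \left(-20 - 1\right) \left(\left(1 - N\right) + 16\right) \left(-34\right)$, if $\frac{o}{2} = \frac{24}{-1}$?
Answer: $-685440$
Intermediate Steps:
$o = -48$ ($o = 2 \frac{24}{-1} = 2 \cdot 24 \left(-1\right) = 2 \left(-24\right) = -48$)
$o \left(-20 - 1\right) \left(\left(1 - N\right) + 16\right) \left(-34\right) = - 48 \left(-20 - 1\right) \left(\left(1 - -3\right) + 16\right) \left(-34\right) = - 48 \left(-20 - 1\right) \left(\left(1 + 3\right) + 16\right) \left(-34\right) = - 48 \left(- 21 \left(4 + 16\right)\right) \left(-34\right) = - 48 \left(\left(-21\right) 20\right) \left(-34\right) = \left(-48\right) \left(-420\right) \left(-34\right) = 20160 \left(-34\right) = -685440$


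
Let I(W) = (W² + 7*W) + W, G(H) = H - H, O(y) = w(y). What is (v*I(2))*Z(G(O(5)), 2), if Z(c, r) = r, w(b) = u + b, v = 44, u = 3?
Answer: 1760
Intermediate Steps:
w(b) = 3 + b
O(y) = 3 + y
G(H) = 0
I(W) = W² + 8*W
(v*I(2))*Z(G(O(5)), 2) = (44*(2*(8 + 2)))*2 = (44*(2*10))*2 = (44*20)*2 = 880*2 = 1760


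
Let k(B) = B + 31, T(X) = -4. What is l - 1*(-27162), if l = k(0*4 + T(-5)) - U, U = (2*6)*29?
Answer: 26841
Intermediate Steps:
k(B) = 31 + B
U = 348 (U = 12*29 = 348)
l = -321 (l = (31 + (0*4 - 4)) - 1*348 = (31 + (0 - 4)) - 348 = (31 - 4) - 348 = 27 - 348 = -321)
l - 1*(-27162) = -321 - 1*(-27162) = -321 + 27162 = 26841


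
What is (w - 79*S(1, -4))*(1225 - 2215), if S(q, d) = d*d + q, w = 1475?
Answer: -130680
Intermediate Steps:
S(q, d) = q + d² (S(q, d) = d² + q = q + d²)
(w - 79*S(1, -4))*(1225 - 2215) = (1475 - 79*(1 + (-4)²))*(1225 - 2215) = (1475 - 79*(1 + 16))*(-990) = (1475 - 79*17)*(-990) = (1475 - 1343)*(-990) = 132*(-990) = -130680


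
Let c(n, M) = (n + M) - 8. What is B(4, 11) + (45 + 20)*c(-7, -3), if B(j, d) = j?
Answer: -1166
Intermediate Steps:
c(n, M) = -8 + M + n (c(n, M) = (M + n) - 8 = -8 + M + n)
B(4, 11) + (45 + 20)*c(-7, -3) = 4 + (45 + 20)*(-8 - 3 - 7) = 4 + 65*(-18) = 4 - 1170 = -1166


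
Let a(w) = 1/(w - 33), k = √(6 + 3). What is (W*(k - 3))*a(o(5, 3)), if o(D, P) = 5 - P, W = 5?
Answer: 0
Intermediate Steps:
k = 3 (k = √9 = 3)
a(w) = 1/(-33 + w)
(W*(k - 3))*a(o(5, 3)) = (5*(3 - 3))/(-33 + (5 - 1*3)) = (5*0)/(-33 + (5 - 3)) = 0/(-33 + 2) = 0/(-31) = 0*(-1/31) = 0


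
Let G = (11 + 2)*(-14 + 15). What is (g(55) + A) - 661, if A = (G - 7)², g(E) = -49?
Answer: -674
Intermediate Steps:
G = 13 (G = 13*1 = 13)
A = 36 (A = (13 - 7)² = 6² = 36)
(g(55) + A) - 661 = (-49 + 36) - 661 = -13 - 661 = -674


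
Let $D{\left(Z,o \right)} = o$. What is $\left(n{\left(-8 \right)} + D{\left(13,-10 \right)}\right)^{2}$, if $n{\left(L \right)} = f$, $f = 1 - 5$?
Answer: $196$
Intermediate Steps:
$f = -4$ ($f = 1 - 5 = -4$)
$n{\left(L \right)} = -4$
$\left(n{\left(-8 \right)} + D{\left(13,-10 \right)}\right)^{2} = \left(-4 - 10\right)^{2} = \left(-14\right)^{2} = 196$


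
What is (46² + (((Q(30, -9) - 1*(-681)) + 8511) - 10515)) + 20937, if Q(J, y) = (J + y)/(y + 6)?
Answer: 21723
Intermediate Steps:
Q(J, y) = (J + y)/(6 + y)
(46² + (((Q(30, -9) - 1*(-681)) + 8511) - 10515)) + 20937 = (46² + ((((30 - 9)/(6 - 9) - 1*(-681)) + 8511) - 10515)) + 20937 = (2116 + (((21/(-3) + 681) + 8511) - 10515)) + 20937 = (2116 + (((-⅓*21 + 681) + 8511) - 10515)) + 20937 = (2116 + (((-7 + 681) + 8511) - 10515)) + 20937 = (2116 + ((674 + 8511) - 10515)) + 20937 = (2116 + (9185 - 10515)) + 20937 = (2116 - 1330) + 20937 = 786 + 20937 = 21723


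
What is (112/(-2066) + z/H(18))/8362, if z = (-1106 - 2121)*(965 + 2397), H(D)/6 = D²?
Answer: -5603652803/8396083512 ≈ -0.66741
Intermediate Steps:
H(D) = 6*D²
z = -10849174 (z = -3227*3362 = -10849174)
(112/(-2066) + z/H(18))/8362 = (112/(-2066) - 10849174/(6*18²))/8362 = (112*(-1/2066) - 10849174/(6*324))*(1/8362) = (-56/1033 - 10849174/1944)*(1/8362) = (-56/1033 - 10849174*1/1944)*(1/8362) = (-56/1033 - 5424587/972)*(1/8362) = -5603652803/1004076*1/8362 = -5603652803/8396083512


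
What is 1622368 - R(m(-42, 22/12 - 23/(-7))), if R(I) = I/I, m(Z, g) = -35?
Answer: 1622367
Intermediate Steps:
R(I) = 1
1622368 - R(m(-42, 22/12 - 23/(-7))) = 1622368 - 1*1 = 1622368 - 1 = 1622367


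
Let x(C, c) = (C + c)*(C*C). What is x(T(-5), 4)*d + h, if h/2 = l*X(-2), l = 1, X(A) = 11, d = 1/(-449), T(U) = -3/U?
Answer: 1234543/56125 ≈ 21.996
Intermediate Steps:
x(C, c) = C²*(C + c) (x(C, c) = (C + c)*C² = C²*(C + c))
d = -1/449 ≈ -0.0022272
h = 22 (h = 2*(1*11) = 2*11 = 22)
x(T(-5), 4)*d + h = ((-3/(-5))²*(-3/(-5) + 4))*(-1/449) + 22 = ((-3*(-⅕))²*(-3*(-⅕) + 4))*(-1/449) + 22 = ((⅗)²*(⅗ + 4))*(-1/449) + 22 = ((9/25)*(23/5))*(-1/449) + 22 = (207/125)*(-1/449) + 22 = -207/56125 + 22 = 1234543/56125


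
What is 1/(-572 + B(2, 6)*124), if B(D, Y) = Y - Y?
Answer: -1/572 ≈ -0.0017483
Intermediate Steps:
B(D, Y) = 0
1/(-572 + B(2, 6)*124) = 1/(-572 + 0*124) = 1/(-572 + 0) = 1/(-572) = -1/572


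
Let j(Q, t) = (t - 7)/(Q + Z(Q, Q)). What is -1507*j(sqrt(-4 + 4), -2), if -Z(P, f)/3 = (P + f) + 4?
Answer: -4521/4 ≈ -1130.3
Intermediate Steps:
Z(P, f) = -12 - 3*P - 3*f (Z(P, f) = -3*((P + f) + 4) = -3*(4 + P + f) = -12 - 3*P - 3*f)
j(Q, t) = (-7 + t)/(-12 - 5*Q) (j(Q, t) = (t - 7)/(Q + (-12 - 3*Q - 3*Q)) = (-7 + t)/(Q + (-12 - 6*Q)) = (-7 + t)/(-12 - 5*Q))
-1507*j(sqrt(-4 + 4), -2) = -1507*(7 - 1*(-2))/(12 + 5*sqrt(-4 + 4)) = -1507*(7 + 2)/(12 + 5*sqrt(0)) = -1507*9/(12 + 5*0) = -1507*9/(12 + 0) = -1507*9/12 = -1507*3/4 = -4521/4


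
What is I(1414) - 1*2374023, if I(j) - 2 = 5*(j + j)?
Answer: -2359881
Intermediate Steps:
I(j) = 2 + 10*j (I(j) = 2 + 5*(j + j) = 2 + 5*(2*j) = 2 + 10*j)
I(1414) - 1*2374023 = (2 + 10*1414) - 1*2374023 = (2 + 14140) - 2374023 = 14142 - 2374023 = -2359881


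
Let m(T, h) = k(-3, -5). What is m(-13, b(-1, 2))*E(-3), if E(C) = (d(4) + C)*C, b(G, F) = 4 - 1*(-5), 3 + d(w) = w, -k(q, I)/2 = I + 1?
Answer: 48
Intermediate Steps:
k(q, I) = -2 - 2*I (k(q, I) = -2*(I + 1) = -2*(1 + I) = -2 - 2*I)
d(w) = -3 + w
b(G, F) = 9 (b(G, F) = 4 + 5 = 9)
E(C) = C*(1 + C) (E(C) = ((-3 + 4) + C)*C = (1 + C)*C = C*(1 + C))
m(T, h) = 8 (m(T, h) = -2 - 2*(-5) = -2 + 10 = 8)
m(-13, b(-1, 2))*E(-3) = 8*(-3*(1 - 3)) = 8*(-3*(-2)) = 8*6 = 48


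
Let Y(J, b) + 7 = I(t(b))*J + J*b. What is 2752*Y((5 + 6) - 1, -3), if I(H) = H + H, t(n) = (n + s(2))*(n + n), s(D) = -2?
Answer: 1549376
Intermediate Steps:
t(n) = 2*n*(-2 + n) (t(n) = (n - 2)*(n + n) = (-2 + n)*(2*n) = 2*n*(-2 + n))
I(H) = 2*H
Y(J, b) = -7 + J*b + 4*J*b*(-2 + b) (Y(J, b) = -7 + ((2*(2*b*(-2 + b)))*J + J*b) = -7 + ((4*b*(-2 + b))*J + J*b) = -7 + (4*J*b*(-2 + b) + J*b) = -7 + (J*b + 4*J*b*(-2 + b)) = -7 + J*b + 4*J*b*(-2 + b))
2752*Y((5 + 6) - 1, -3) = 2752*(-7 + ((5 + 6) - 1)*(-3) + 4*((5 + 6) - 1)*(-3)*(-2 - 3)) = 2752*(-7 + (11 - 1)*(-3) + 4*(11 - 1)*(-3)*(-5)) = 2752*(-7 + 10*(-3) + 4*10*(-3)*(-5)) = 2752*(-7 - 30 + 600) = 2752*563 = 1549376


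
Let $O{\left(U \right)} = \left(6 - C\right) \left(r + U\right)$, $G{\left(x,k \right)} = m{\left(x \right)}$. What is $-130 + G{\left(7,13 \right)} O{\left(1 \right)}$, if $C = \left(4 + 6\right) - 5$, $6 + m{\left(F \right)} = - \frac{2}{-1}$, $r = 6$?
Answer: $-158$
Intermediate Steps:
$m{\left(F \right)} = -4$ ($m{\left(F \right)} = -6 - \frac{2}{-1} = -6 - -2 = -6 + 2 = -4$)
$C = 5$ ($C = 10 - 5 = 5$)
$G{\left(x,k \right)} = -4$
$O{\left(U \right)} = 6 + U$ ($O{\left(U \right)} = \left(6 - 5\right) \left(6 + U\right) = 1 \left(6 + U\right) = 6 + U$)
$-130 + G{\left(7,13 \right)} O{\left(1 \right)} = -130 - 4 \left(6 + 1\right) = -130 - 28 = -158$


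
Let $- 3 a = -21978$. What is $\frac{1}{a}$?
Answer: $\frac{1}{7326} \approx 0.0001365$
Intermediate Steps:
$a = 7326$ ($a = \left(- \frac{1}{3}\right) \left(-21978\right) = 7326$)
$\frac{1}{a} = \frac{1}{7326}$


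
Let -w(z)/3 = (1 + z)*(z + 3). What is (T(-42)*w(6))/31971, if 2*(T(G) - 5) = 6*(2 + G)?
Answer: 7245/10657 ≈ 0.67983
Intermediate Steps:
w(z) = -3*(1 + z)*(3 + z) (w(z) = -3*(1 + z)*(z + 3) = -3*(1 + z)*(3 + z))
T(G) = 11 + 3*G (T(G) = 5 + (6*(2 + G))/2 = 5 + (12 + 6*G)/2 = 5 + (6 + 3*G) = 11 + 3*G)
(T(-42)*w(6))/31971 = ((11 + 3*(-42))*(-9 - 12*6 - 3*6**2))/31971 = ((11 - 126)*(-9 - 72 - 3*36))*(1/31971) = -115*(-9 - 72 - 108)*(1/31971) = -115*(-189)*(1/31971) = 21735*(1/31971) = 7245/10657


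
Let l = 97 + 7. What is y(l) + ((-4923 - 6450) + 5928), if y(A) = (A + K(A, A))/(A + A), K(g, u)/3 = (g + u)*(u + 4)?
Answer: -10241/2 ≈ -5120.5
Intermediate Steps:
K(g, u) = 3*(4 + u)*(g + u) (K(g, u) = 3*((g + u)*(u + 4)) = 3*((g + u)*(4 + u)) = 3*((4 + u)*(g + u)) = 3*(4 + u)*(g + u))
l = 104
y(A) = (6*A² + 25*A)/(2*A) (y(A) = (A + (3*A² + 12*A + 12*A + 3*A*A))/(A + A) = (A + (3*A² + 12*A + 12*A + 3*A²))/((2*A)) = (A + (6*A² + 24*A))*(1/(2*A)) = (6*A² + 25*A)*(1/(2*A)) = (6*A² + 25*A)/(2*A))
y(l) + ((-4923 - 6450) + 5928) = (25/2 + 3*104) + ((-4923 - 6450) + 5928) = (25/2 + 312) + (-11373 + 5928) = 649/2 - 5445 = -10241/2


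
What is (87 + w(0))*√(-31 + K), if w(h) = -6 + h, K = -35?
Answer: 81*I*√66 ≈ 658.05*I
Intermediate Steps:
(87 + w(0))*√(-31 + K) = (87 + (-6 + 0))*√(-31 - 35) = (87 - 6)*√(-66) = 81*(I*√66) = 81*I*√66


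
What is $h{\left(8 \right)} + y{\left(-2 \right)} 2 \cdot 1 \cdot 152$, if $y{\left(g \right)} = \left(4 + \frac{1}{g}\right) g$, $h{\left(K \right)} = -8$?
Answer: $-2136$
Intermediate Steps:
$y{\left(g \right)} = g \left(4 + \frac{1}{g}\right)$
$h{\left(8 \right)} + y{\left(-2 \right)} 2 \cdot 1 \cdot 152 = -8 + \left(1 + 4 \left(-2\right)\right) 2 \cdot 1 \cdot 152 = -8 + \left(1 - 8\right) 2 \cdot 1 \cdot 152 = -8 + \left(-7\right) 2 \cdot 1 \cdot 152 = -8 + \left(-14\right) 1 \cdot 152 = -8 - 2128 = -2136$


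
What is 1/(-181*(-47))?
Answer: 1/8507 ≈ 0.00011755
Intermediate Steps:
1/(-181*(-47)) = 1/8507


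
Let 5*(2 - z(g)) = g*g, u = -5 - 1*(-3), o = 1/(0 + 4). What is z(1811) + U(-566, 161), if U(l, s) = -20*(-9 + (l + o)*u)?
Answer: -3391961/5 ≈ -6.7839e+5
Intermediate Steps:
o = 1/4 ≈ 0.25000
u = -2 (u = -5 + 3 = -2)
U(l, s) = 190 + 40*l (U(l, s) = -20*(-9 + (l + 1/4)*(-2)) = -20*(-9 + (1/4 + l)*(-2)) = -20*(-9 + (-1/2 - 2*l)) = -20*(-19/2 - 2*l) = 190 + 40*l)
z(g) = 2 - g**2/5 (z(g) = 2 - g*g/5 = 2 - g**2/5)
z(1811) + U(-566, 161) = (2 - 1/5*1811**2) + (190 + 40*(-566)) = (2 - 1/5*3279721) + (190 - 22640) = (2 - 3279721/5) - 22450 = -3279711/5 - 22450 = -3391961/5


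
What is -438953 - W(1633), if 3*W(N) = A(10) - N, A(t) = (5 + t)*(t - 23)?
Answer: -1315031/3 ≈ -4.3834e+5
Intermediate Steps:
A(t) = (-23 + t)*(5 + t) (A(t) = (5 + t)*(-23 + t) = (-23 + t)*(5 + t))
W(N) = -65 - N/3 (W(N) = ((-115 + 10² - 18*10) - N)/3 = ((-115 + 100 - 180) - N)/3 = (-195 - N)/3 = -65 - N/3)
-438953 - W(1633) = -438953 - (-65 - ⅓*1633) = -438953 - (-65 - 1633/3) = -438953 - 1*(-1828/3) = -438953 + 1828/3 = -1315031/3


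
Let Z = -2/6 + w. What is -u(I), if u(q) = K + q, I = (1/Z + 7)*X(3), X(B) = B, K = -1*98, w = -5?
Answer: 1241/16 ≈ 77.563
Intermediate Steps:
Z = -16/3 (Z = -2/6 - 5 = -2*1/6 - 5 = -1/3 - 5 = -16/3 ≈ -5.3333)
K = -98
I = 327/16 (I = (1/(-16/3) + 7)*3 = (-3/16 + 7)*3 = (109/16)*3 = 327/16 ≈ 20.438)
u(q) = -98 + q
-u(I) = -(-98 + 327/16) = -1*(-1241/16) = 1241/16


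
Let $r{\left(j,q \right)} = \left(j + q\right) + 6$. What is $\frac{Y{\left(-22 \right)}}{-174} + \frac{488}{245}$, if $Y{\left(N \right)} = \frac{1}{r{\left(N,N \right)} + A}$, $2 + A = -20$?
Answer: $\frac{1018993}{511560} \approx 1.9919$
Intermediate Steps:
$A = -22$ ($A = -2 - 20 = -22$)
$r{\left(j,q \right)} = 6 + j + q$
$Y{\left(N \right)} = \frac{1}{-16 + 2 N}$ ($Y{\left(N \right)} = \frac{1}{\left(6 + N + N\right) - 22} = \frac{1}{\left(6 + 2 N\right) - 22} = \frac{1}{-16 + 2 N}$)
$\frac{Y{\left(-22 \right)}}{-174} + \frac{488}{245} = \frac{\frac{1}{2} \frac{1}{-8 - 22}}{-174} + \frac{488}{245} = \frac{1}{2 \left(-30\right)} \left(- \frac{1}{174}\right) + 488 \cdot \frac{1}{245} = \frac{1}{2} \left(- \frac{1}{30}\right) \left(- \frac{1}{174}\right) + \frac{488}{245} = \left(- \frac{1}{60}\right) \left(- \frac{1}{174}\right) + \frac{488}{245} = \frac{1}{10440} + \frac{488}{245} = \frac{1018993}{511560}$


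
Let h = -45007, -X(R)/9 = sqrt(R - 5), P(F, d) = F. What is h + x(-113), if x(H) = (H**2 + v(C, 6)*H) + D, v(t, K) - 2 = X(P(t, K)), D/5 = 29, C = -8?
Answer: -32319 + 1017*I*sqrt(13) ≈ -32319.0 + 3666.8*I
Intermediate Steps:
D = 145 (D = 5*29 = 145)
X(R) = -9*sqrt(-5 + R) (X(R) = -9*sqrt(R - 5) = -9*sqrt(-5 + R))
v(t, K) = 2 - 9*sqrt(-5 + t)
x(H) = 145 + H**2 + H*(2 - 9*I*sqrt(13)) (x(H) = (H**2 + (2 - 9*sqrt(-5 - 8))*H) + 145 = (H**2 + (2 - 9*I*sqrt(13))*H) + 145 = (H**2 + H*(2 - 9*I*sqrt(13))) + 145 = 145 + H**2 + H*(2 - 9*I*sqrt(13)))
h + x(-113) = -45007 + (145 + (-113)**2 - 113*(2 - 9*I*sqrt(13))) = -45007 + (145 + 12769 + (-226 + 1017*I*sqrt(13))) = -45007 + (12688 + 1017*I*sqrt(13)) = -32319 + 1017*I*sqrt(13)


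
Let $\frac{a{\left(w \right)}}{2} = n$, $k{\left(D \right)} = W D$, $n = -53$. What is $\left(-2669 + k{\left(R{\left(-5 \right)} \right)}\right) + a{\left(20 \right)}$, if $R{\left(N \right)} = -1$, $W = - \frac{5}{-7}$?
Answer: $- \frac{19430}{7} \approx -2775.7$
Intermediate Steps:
$W = \frac{5}{7}$ ($W = \left(-5\right) \left(- \frac{1}{7}\right) = \frac{5}{7} \approx 0.71429$)
$k{\left(D \right)} = \frac{5 D}{7}$
$a{\left(w \right)} = -106$ ($a{\left(w \right)} = 2 \left(-53\right) = -106$)
$\left(-2669 + k{\left(R{\left(-5 \right)} \right)}\right) + a{\left(20 \right)} = \left(-2669 + \frac{5}{7} \left(-1\right)\right) - 106 = \left(-2669 - \frac{5}{7}\right) - 106 = - \frac{18688}{7} - 106 = - \frac{19430}{7}$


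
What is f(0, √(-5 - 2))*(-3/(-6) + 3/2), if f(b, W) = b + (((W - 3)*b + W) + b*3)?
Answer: 2*I*√7 ≈ 5.2915*I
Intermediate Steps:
f(b, W) = W + 4*b + b*(-3 + W) (f(b, W) = b + (((-3 + W)*b + W) + 3*b) = b + ((b*(-3 + W) + W) + 3*b) = b + ((W + b*(-3 + W)) + 3*b) = b + (W + 3*b + b*(-3 + W)) = W + 4*b + b*(-3 + W))
f(0, √(-5 - 2))*(-3/(-6) + 3/2) = (√(-5 - 2) + 0 + √(-5 - 2)*0)*(-3/(-6) + 3/2) = (√(-7) + 0 + √(-7)*0)*(-3*(-⅙) + 3*(½)) = (I*√7 + 0 + (I*√7)*0)*(½ + 3/2) = (I*√7 + 0 + 0)*2 = (I*√7)*2 = 2*I*√7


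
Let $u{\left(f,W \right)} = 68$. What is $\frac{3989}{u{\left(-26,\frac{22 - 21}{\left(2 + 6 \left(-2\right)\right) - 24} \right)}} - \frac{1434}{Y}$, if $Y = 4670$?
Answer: $\frac{9265559}{158780} \approx 58.355$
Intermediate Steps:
$\frac{3989}{u{\left(-26,\frac{22 - 21}{\left(2 + 6 \left(-2\right)\right) - 24} \right)}} - \frac{1434}{Y} = \frac{3989}{68} - \frac{1434}{4670} = 3989 \cdot \frac{1}{68} - \frac{717}{2335} = \frac{3989}{68} - \frac{717}{2335} = \frac{9265559}{158780}$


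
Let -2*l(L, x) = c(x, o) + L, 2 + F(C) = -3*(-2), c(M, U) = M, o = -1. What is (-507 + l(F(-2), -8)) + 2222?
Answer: 1717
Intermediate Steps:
F(C) = 4 (F(C) = -2 - 3*(-2) = -2 + 6 = 4)
l(L, x) = -L/2 - x/2 (l(L, x) = -(x + L)/2 = -(L + x)/2 = -L/2 - x/2)
(-507 + l(F(-2), -8)) + 2222 = (-507 + (-1/2*4 - 1/2*(-8))) + 2222 = (-507 + (-2 + 4)) + 2222 = (-507 + 2) + 2222 = -505 + 2222 = 1717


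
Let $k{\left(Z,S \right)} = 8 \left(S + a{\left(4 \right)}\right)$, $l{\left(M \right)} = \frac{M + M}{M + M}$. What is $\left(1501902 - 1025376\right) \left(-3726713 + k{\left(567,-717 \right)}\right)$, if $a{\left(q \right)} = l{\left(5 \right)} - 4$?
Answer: $-1778620428798$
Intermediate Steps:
$l{\left(M \right)} = 1$ ($l{\left(M \right)} = \frac{2 M}{2 M} = 2 M \frac{1}{2 M} = 1$)
$a{\left(q \right)} = -3$ ($a{\left(q \right)} = 1 - 4 = -3$)
$k{\left(Z,S \right)} = -24 + 8 S$ ($k{\left(Z,S \right)} = 8 \left(S - 3\right) = 8 \left(-3 + S\right) = -24 + 8 S$)
$\left(1501902 - 1025376\right) \left(-3726713 + k{\left(567,-717 \right)}\right) = \left(1501902 - 1025376\right) \left(-3726713 + \left(-24 + 8 \left(-717\right)\right)\right) = \left(1501902 - 1025376\right) \left(-3726713 - 5760\right) = 476526 \left(-3726713 - 5760\right) = 476526 \left(-3732473\right) = -1778620428798$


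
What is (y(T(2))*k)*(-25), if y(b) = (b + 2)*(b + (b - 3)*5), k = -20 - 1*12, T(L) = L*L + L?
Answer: 134400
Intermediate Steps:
T(L) = L + L² (T(L) = L² + L = L + L²)
k = -32 (k = -20 - 12 = -32)
y(b) = (-15 + 6*b)*(2 + b) (y(b) = (2 + b)*(b + (-3 + b)*5) = (2 + b)*(b + (-15 + 5*b)) = (2 + b)*(-15 + 6*b) = (-15 + 6*b)*(2 + b))
(y(T(2))*k)*(-25) = ((-30 - 6*(1 + 2) + 6*(2*(1 + 2))²)*(-32))*(-25) = ((-30 - 6*3 + 6*(2*3)²)*(-32))*(-25) = ((-30 - 3*6 + 6*6²)*(-32))*(-25) = ((-30 - 18 + 6*36)*(-32))*(-25) = ((-30 - 18 + 216)*(-32))*(-25) = (168*(-32))*(-25) = -5376*(-25) = 134400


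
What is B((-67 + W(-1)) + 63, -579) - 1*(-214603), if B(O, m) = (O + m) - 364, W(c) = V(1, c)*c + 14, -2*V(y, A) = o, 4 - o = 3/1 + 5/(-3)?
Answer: 641014/3 ≈ 2.1367e+5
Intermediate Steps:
o = 8/3 (o = 4 - (3/1 + 5/(-3)) = 4 - (3*1 + 5*(-⅓)) = 4 - (3 - 5/3) = 4 - 1*4/3 = 4 - 4/3 = 8/3 ≈ 2.6667)
V(y, A) = -4/3 (V(y, A) = -½*8/3 = -4/3)
W(c) = 14 - 4*c/3 (W(c) = -4*c/3 + 14 = 14 - 4*c/3)
B(O, m) = -364 + O + m
B((-67 + W(-1)) + 63, -579) - 1*(-214603) = (-364 + ((-67 + (14 - 4/3*(-1))) + 63) - 579) - 1*(-214603) = (-364 + ((-67 + (14 + 4/3)) + 63) - 579) + 214603 = (-364 + ((-67 + 46/3) + 63) - 579) + 214603 = (-364 + (-155/3 + 63) - 579) + 214603 = (-364 + 34/3 - 579) + 214603 = -2795/3 + 214603 = 641014/3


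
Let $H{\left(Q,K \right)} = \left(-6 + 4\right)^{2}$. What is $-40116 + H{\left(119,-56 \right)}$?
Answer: $-40112$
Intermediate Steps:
$H{\left(Q,K \right)} = 4$ ($H{\left(Q,K \right)} = \left(-2\right)^{2} = 4$)
$-40116 + H{\left(119,-56 \right)} = -40116 + 4 = -40112$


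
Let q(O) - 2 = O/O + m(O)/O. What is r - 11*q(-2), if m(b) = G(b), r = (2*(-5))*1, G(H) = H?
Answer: -54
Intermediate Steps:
r = -10 (r = -10*1 = -10)
m(b) = b
q(O) = 4 (q(O) = 2 + (O/O + O/O) = 2 + (1 + 1) = 2 + 2 = 4)
r - 11*q(-2) = -10 - 11*4 = -10 - 44 = -54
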